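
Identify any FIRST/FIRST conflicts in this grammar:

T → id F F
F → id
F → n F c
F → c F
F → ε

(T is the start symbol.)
A FIRST/FIRST conflict occurs when two productions N → α and N → β for the same non-terminal have FIRST(α) ∩ FIRST(β) ≠ ∅ (with ε ∈ FIRST of a nullable right-hand side, so two nullable alternatives also conflict).

Productions for F:
  F → id: FIRST = { 'id' }
  F → n F c: FIRST = { 'n' }
  F → c F: FIRST = { 'c' }
  F → ε: FIRST = { ε }
T has only one production, so no FIRST/FIRST conflict is possible there.

All alternatives of each non-terminal have pairwise disjoint FIRST sets.

Answer: No FIRST/FIRST conflicts.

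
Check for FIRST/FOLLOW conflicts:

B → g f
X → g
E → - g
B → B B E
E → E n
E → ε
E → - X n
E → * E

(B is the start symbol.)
A FIRST/FOLLOW conflict occurs when a non-terminal N has a nullable alternative N → β (β ⇒* ε) and another alternative N → α with FIRST(α) ∩ FOLLOW(N) ≠ ∅: on such a lookahead the parser cannot decide between expanding α and letting N vanish via β.

Nullable non-terminals: E.
FIRST sets used below: FIRST(E) = { '*', '-', 'n', ε }

E: nullable alternative(s) E → ε; FOLLOW(E) = { $, '*', '-', 'g', 'n' }
  E → - g: FIRST \ {ε} = { '-' } — overlaps FOLLOW(E) on { '-' }: CONFLICT
  E → E n: FIRST \ {ε} = { '*', '-', 'n' } — overlaps FOLLOW(E) on { '*', '-', 'n' }: CONFLICT
  E → ε: FIRST \ {ε} = { } — this is the only nullable alternative, skip
  E → - X n: FIRST \ {ε} = { '-' } — overlaps FOLLOW(E) on { '-' }: CONFLICT
  E → * E: FIRST \ {ε} = { '*' } — overlaps FOLLOW(E) on { '*' }: CONFLICT

B, X have no nullable alternative, so no FIRST/FOLLOW check is needed there.

So the grammar has 4 FIRST/FOLLOW conflicts (marked CONFLICT above).

Answer: Yes. E → '-' g with FOLLOW(E) on { '-' }; E → E n with FOLLOW(E) on { '*', '-', 'n' }; E → '-' X n with FOLLOW(E) on { '-' }; E → '*' E with FOLLOW(E) on { '*' }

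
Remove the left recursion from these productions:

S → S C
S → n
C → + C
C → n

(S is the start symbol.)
S is directly left-recursive. The standard transformation for
  A → A α₁ | ... | A α_m | β₁ | ... | β_n
is
  A  → β₁ A' | ... | β_n A'
  A' → α₁ A' | ... | α_m A' | ε

S → n becomes S → n S'
S → S C becomes S' → C S'
Add S' → ε

Productions for other non-terminals are unchanged:
  C → + C
  C → n

Resulting grammar:
S → n S'
S' → C S'
S' → ε
C → + C
C → n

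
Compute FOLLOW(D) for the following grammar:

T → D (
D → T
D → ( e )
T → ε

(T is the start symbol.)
{ '(' }

In T → D (: D is followed by '(', add FIRST('(') \ {ε} = { '(' }

Taking the union: FOLLOW(D) = { '(' }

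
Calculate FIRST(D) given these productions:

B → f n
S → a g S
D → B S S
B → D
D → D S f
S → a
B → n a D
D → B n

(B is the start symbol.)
{ 'f', 'n' }

To compute FIRST(D), examine every production with D on the left-hand side, reading each right-hand side left to right until a non-nullable symbol is reached.

FIRST sets of the other non-terminals involved (by the same procedure, iterated to a fixed point):
  FIRST(B) = { 'f', 'n' }

From D → B S S:
  - B is a non-terminal: add FIRST(B) \ {ε} = { 'f', 'n' }
    B is not nullable, so stop
From D → D S f:
  - D is the symbol being defined: contributes nothing new
    D is not nullable, so stop
From D → B n:
  - B is a non-terminal: add FIRST(B) \ {ε} = { 'f', 'n' }
    B is not nullable, so stop

Collecting: FIRST(D) = { 'f', 'n' }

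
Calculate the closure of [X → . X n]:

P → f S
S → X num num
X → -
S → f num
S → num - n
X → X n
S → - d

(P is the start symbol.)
To compute CLOSURE, for each item [A → α.Bβ] where B is a non-terminal, add [B → .γ] for all productions B → γ; repeat for the newly added items until nothing changes.

Start with: [X → . X n]
  [X → . X n] has the dot before X: add [X → . -]
No further items can be added.

CLOSURE = { [X → . -], [X → . X n] }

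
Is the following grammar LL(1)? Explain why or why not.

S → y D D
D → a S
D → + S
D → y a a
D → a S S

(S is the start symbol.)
No. Predict set conflict for D: { 'a' }

For D:
  PREDICT(D → a S) = { 'a' }
  PREDICT(D → '+' S) = { '+' }
  PREDICT(D → y a a) = { 'y' }
  PREDICT(D → a S S) = { 'a' }
S has a single production, so nothing to check there.

Conflict found: Predict set conflict for D: { 'a' }
The grammar is NOT LL(1).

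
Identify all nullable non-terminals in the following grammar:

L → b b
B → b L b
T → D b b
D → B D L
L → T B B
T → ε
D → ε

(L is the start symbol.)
ε-productions: T → ε, D → ε
So T, D are immediately nullable.
No further non-terminal can be added: every production for the remaining non-terminals contains a terminal or a non-nullable non-terminal.
Nullable = { 'D', 'T' }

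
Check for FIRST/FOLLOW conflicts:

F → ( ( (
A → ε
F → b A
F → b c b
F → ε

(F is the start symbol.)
No FIRST/FOLLOW conflicts.

Nullable non-terminals: A, F.
A has a nullable alternative but only one production, so nothing to check.

F: nullable alternative(s) F → ε; FOLLOW(F) = { $ }
  F → ( ( (: FIRST \ {ε} = { '(' } — disjoint from FOLLOW(F)
  F → b A: FIRST \ {ε} = { 'b' } — disjoint from FOLLOW(F)
  F → b c b: FIRST \ {ε} = { 'b' } — disjoint from FOLLOW(F)
  F → ε: FIRST \ {ε} = { } — this is the only nullable alternative, skip

No FIRST/FOLLOW conflicts found.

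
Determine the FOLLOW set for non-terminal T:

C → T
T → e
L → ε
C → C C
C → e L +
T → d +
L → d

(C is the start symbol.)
{ $, 'd', 'e' }

To compute FOLLOW(T), find every occurrence of T on a right-hand side N → α T β: add FIRST(β) \ {ε}, and if β is empty or nullable also add FOLLOW(N). Iterate to a fixed point.

In C → T: T is at the end, add FOLLOW(C)

The FOLLOW sets referred to above (computed the same way, to a fixed point):
  FOLLOW(C) = { $, 'd', 'e' }

Taking the union: FOLLOW(T) = { $, 'd', 'e' }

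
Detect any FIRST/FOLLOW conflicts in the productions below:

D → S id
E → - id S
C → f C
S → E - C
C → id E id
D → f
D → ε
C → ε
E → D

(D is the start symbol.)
Nullable non-terminals: C, D, E.
FIRST sets used below: FIRST(S) = { '-', 'f' }, FIRST(D) = { '-', 'f', ε }

C: nullable alternative(s) C → ε; FOLLOW(C) = { '-', 'id' }
  C → f C: FIRST \ {ε} = { 'f' } — disjoint from FOLLOW(C)
  C → id E id: FIRST \ {ε} = { 'id' } — overlaps FOLLOW(C) on { 'id' }: CONFLICT
  C → ε: FIRST \ {ε} = { } — this is the only nullable alternative, skip

D: nullable alternative(s) D → ε; FOLLOW(D) = { $, '-', 'id' }
  D → S id: FIRST \ {ε} = { '-', 'f' } — overlaps FOLLOW(D) on { '-' }: CONFLICT
  D → f: FIRST \ {ε} = { 'f' } — disjoint from FOLLOW(D)
  D → ε: FIRST \ {ε} = { } — this is the only nullable alternative, skip

E: nullable alternative(s) E → D; FOLLOW(E) = { '-', 'id' }
  E → - id S: FIRST \ {ε} = { '-' } — overlaps FOLLOW(E) on { '-' }: CONFLICT
  E → D: FIRST \ {ε} = { '-', 'f' } — this is the only nullable alternative, skip

S has no nullable alternative, so no FIRST/FOLLOW check is needed there.

So the grammar has 3 FIRST/FOLLOW conflicts (marked CONFLICT above).

Answer: Yes. D → S id with FOLLOW(D) on { '-' }; E → '-' id S with FOLLOW(E) on { '-' }; C → id E id with FOLLOW(C) on { 'id' }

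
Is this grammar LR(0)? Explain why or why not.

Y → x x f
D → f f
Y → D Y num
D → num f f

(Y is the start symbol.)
A grammar is LR(0) if no state in the canonical LR(0) collection has:
  - both a shift item (dot before a terminal) and a complete item (shift-reduce conflict), or
  - two or more complete items (reduce-reduce conflict; the accept item [Y' → Y .] counts as a complete item here).

Augment with Y' → Y and build the canonical LR(0) collection (I0 = CLOSURE({[Y' → . Y]}), then GOTO on every symbol after a dot until no new states appear). It has 13 states:
  I0: { [D → . f f], [D → . num f f], [Y → . D Y num], [Y → . x x f], [Y' → . Y] }  — shift
  I1: { [D → . f f], [D → . num f f], [Y → . D Y num], [Y → . x x f], [Y → D . Y num] }  — shift
  I2: { [Y' → Y .] }  — accept
  I3: { [D → f . f] }  — shift
  I4: { [D → num . f f] }  — shift
  I5: { [Y → x . x f] }  — shift
  I6: { [Y → x x . f] }  — shift
  I7: { [Y → x x f .] }  — reduce
  I8: { [D → num f . f] }  — shift
  I9: { [D → num f f .] }  — reduce
  I10: { [D → f f .] }  — reduce
  I11: { [Y → D Y . num] }  — shift
  I12: { [Y → D Y num .] }  — reduce

Every state is either a pure shift/goto state or contains exactly one complete item and nothing to shift — no conflicts. The grammar is LR(0).

Answer: Yes, the grammar is LR(0)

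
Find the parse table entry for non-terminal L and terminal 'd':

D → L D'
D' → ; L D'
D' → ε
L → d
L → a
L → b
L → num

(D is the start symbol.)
L → d

To find M[L, 'd'], we find productions for L where 'd' is in the predict set (PREDICT(N → α) = (FIRST(α) \ {ε}) ∪ (FOLLOW(N) if α ⇒* ε)).

L → d: PREDICT = { 'd' }
  'd' is in predict set, so this production goes in M[L, 'd']
L → a: PREDICT = { 'a' }
L → b: PREDICT = { 'b' }
L → num: PREDICT = { 'num' }

M[L, 'd'] = L → d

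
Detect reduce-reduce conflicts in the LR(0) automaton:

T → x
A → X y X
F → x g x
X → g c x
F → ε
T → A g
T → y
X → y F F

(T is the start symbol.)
A reduce-reduce conflict occurs when an LR(0) state has two complete items [A → α .] and [B → β .] — both call for a reduction, and with no lookahead the parser cannot choose between them.

Augment with T' → T and build the canonical LR(0) collection (I0 = CLOSURE({[T' → . T]}), then GOTO on every symbol after a dot until no new states appear). It has 18 states:
  I0: { [A → . X y X], [T → . A g], [T → . x], [T → . y], [T' → . T], [X → . g c x], [X → . y F F] }  — shift
  I1: { [T → A . g] }  — shift
  I2: { [T' → T .] }  — accept
  I3: { [A → X . y X] }  — shift
  I4: { [X → g . c x] }  — shift
  I5: { [T → x .] }  — reduce
  I6: { [F → . x g x], [F → .], [T → y .], [X → y . F F] }  — shift, 2 reduces
  I7: { [F → . x g x], [F → .], [X → y F . F] }  — shift, reduce
  I8: { [F → x . g x] }  — shift
  I9: { [F → x g . x] }  — shift
  I10: { [F → x g x .] }  — reduce
  I11: { [X → y F F .] }  — reduce
  I12: { [X → g c . x] }  — shift
  I13: { [X → g c x .] }  — reduce
  I14: { [A → X y . X], [X → . g c x], [X → . y F F] }  — shift
  I15: { [A → X y X .] }  — reduce
  I16: { [F → . x g x], [F → .], [X → y . F F] }  — shift, reduce
  I17: { [T → A g .] }  — reduce

I6 contains complete items [F → .], [T → y .] — reduce-reduce conflict.

Answer: Yes — I6: [F → .] vs [T → y .]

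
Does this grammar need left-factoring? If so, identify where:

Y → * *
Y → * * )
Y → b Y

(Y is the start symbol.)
Yes, Y has productions with common prefix '* *'

Left-factoring is needed when two productions for the same non-terminal
share a common prefix on the right-hand side.

Productions for Y:
  Y → * *
  Y → * * )
  Y → b Y

Found common prefix '* *' in productions for Y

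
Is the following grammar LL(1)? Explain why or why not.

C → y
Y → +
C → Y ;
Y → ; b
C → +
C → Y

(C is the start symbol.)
No. Predict set conflict for C: { '+' }

A grammar is LL(1) if for each non-terminal N with multiple productions, the predict sets of those productions are pairwise disjoint, where PREDICT(N → α) = (FIRST(α) \ {ε}) ∪ (FOLLOW(N) if α ⇒* ε).

Relevant sets:
  FIRST(Y) = { '+', ';' }

For C:
  PREDICT(C → y) = { 'y' }
  PREDICT(C → Y ';') = { '+', ';' }
  PREDICT(C → '+') = { '+' }
  PREDICT(C → Y) = { '+', ';' }
For Y:
  PREDICT(Y → '+') = { '+' }
  PREDICT(Y → ';' b) = { ';' }

Conflict found: Predict set conflict for C: { '+' }
The grammar is NOT LL(1).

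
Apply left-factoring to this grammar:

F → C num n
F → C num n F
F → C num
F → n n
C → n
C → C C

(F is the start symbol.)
F → C num F'
F' → n F''
F'' → ε
F'' → F
F' → ε
F → n n
C → n
C → C C

Left-factoring transforms A → αβ₁ | αβ₂ into A → αA' and A' → β₁ | β₂
(α is the longest common prefix among the alternatives). Repeat until
no nonterminal has two alternatives with a common prefix.

Round 1: F has alternatives sharing prefix 'C num'. Introduce F': F → C num F'
  Add: F' → n
  Add: F' → n F
  Add: F' → ε

Round 2: F' has alternatives sharing prefix 'n'. Introduce F'': F' → n F''
  Add: F'' → ε
  Add: F'' → F

No remaining common prefixes — done.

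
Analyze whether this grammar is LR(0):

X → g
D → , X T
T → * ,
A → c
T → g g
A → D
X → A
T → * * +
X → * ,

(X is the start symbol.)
Yes, the grammar is LR(0)

Augment with X' → X and build the canonical LR(0) collection (I0 = CLOSURE({[X' → . X]}), then GOTO on every symbol after a dot until no new states appear). It has 17 states:
  I0: { [A → . D], [A → . c], [D → . , X T], [X → . * ,], [X → . A], [X → . g], [X' → . X] }  — shift
  I1: { [X → * . ,] }  — shift
  I2: { [A → . D], [A → . c], [D → , . X T], [D → . , X T], [X → . * ,], [X → . A], [X → . g] }  — shift
  I3: { [X → A .] }  — reduce
  I4: { [A → D .] }  — reduce
  I5: { [X' → X .] }  — accept
  I6: { [A → c .] }  — reduce
  I7: { [X → g .] }  — reduce
  I8: { [D → , X . T], [T → . * * +], [T → . * ,], [T → . g g] }  — shift
  I9: { [T → * . * +], [T → * . ,] }  — shift
  I10: { [D → , X T .] }  — reduce
  I11: { [T → g . g] }  — shift
  I12: { [T → g g .] }  — reduce
  I13: { [T → * * . +] }  — shift
  I14: { [T → * , .] }  — reduce
  I15: { [T → * * + .] }  — reduce
  I16: { [X → * , .] }  — reduce

Every state is either a pure shift/goto state or contains exactly one complete item and nothing to shift — no conflicts. The grammar is LR(0).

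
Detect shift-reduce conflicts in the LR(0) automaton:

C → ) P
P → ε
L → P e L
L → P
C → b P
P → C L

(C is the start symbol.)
A shift-reduce conflict occurs when an LR(0) state has both:
  - a complete (reduce) item [A → α .] (dot at the end), and
  - a shift item [B → β . c γ] (dot before a terminal).

Augment with C' → C and build the canonical LR(0) collection (I0 = CLOSURE({[C' → . C]}), then GOTO on every symbol after a dot until no new states appear). It has 11 states:
  I0: { [C → . ) P], [C → . b P], [C' → . C] }  — shift
  I1: { [C → ) . P], [C → . ) P], [C → . b P], [P → . C L], [P → .] }  — shift, reduce
  I2: { [C' → C .] }  — accept
  I3: { [C → . ) P], [C → . b P], [C → b . P], [P → . C L], [P → .] }  — shift, reduce
  I4: { [C → . ) P], [C → . b P], [L → . P e L], [L → . P], [P → . C L], [P → .], [P → C . L] }  — shift, reduce
  I5: { [C → b P .] }  — reduce
  I6: { [P → C L .] }  — reduce
  I7: { [L → P . e L], [L → P .] }  — shift, reduce
  I8: { [C → . ) P], [C → . b P], [L → . P e L], [L → . P], [L → P e . L], [P → . C L], [P → .] }  — shift, reduce
  I9: { [L → P e L .] }  — reduce
  I10: { [C → ) P .] }  — reduce

I1 contains reduce item [P → .] and shift items [C → . ) P], [C → . b P] — shift-reduce conflict.
I3 contains reduce item [P → .] and shift items [C → . ) P], [C → . b P] — shift-reduce conflict.
I4 contains reduce item [P → .] and shift items [C → . ) P], [C → . b P] — shift-reduce conflict.
I7 contains reduce item [L → P .] and shift item [L → P . e L] — shift-reduce conflict.
I8 contains reduce item [P → .] and shift items [C → . ) P], [C → . b P] — shift-reduce conflict.

Answer: Yes — I1: [P → .] vs [C → . ) P]; I3: [P → .] vs [C → . ) P]; I4: [P → .] vs [C → . ) P]; I7: [L → P .] vs [L → P . e L]; I8: [P → .] vs [C → . ) P]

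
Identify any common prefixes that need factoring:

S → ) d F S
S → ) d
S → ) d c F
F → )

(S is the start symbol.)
Yes, S has productions with common prefix ') d'

Left-factoring is needed when two productions for the same non-terminal
share a common prefix on the right-hand side.

Productions for S:
  S → ) d F S
  S → ) d
  S → ) d c F

Found common prefix ') d' in productions for S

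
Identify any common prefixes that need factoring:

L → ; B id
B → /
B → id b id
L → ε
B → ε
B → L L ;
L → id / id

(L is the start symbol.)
No, left-factoring is not needed

Left-factoring is needed when two productions for the same non-terminal
share a common prefix on the right-hand side.

Productions for L:
  L → ; B id
  L → ε
  L → id / id
Productions for B:
  B → /
  B → id b id
  B → ε
  B → L L ;

No common prefixes found.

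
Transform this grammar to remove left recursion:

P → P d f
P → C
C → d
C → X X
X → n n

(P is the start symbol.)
P → C P'
P' → d f P'
P' → ε
C → d
C → X X
X → n n

P is directly left-recursive. The standard transformation for
  A → A α₁ | ... | A α_m | β₁ | ... | β_n
is
  A  → β₁ A' | ... | β_n A'
  A' → α₁ A' | ... | α_m A' | ε

P → C becomes P → C P'
P → P d f becomes P' → d f P'
Add P' → ε

Productions for other non-terminals are unchanged:
  C → d
  C → X X
  X → n n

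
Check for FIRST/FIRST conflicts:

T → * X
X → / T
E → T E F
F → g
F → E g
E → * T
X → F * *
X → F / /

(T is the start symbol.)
Yes. X → F '*' '*' / X → F '/' '/' on { '*', 'g' }; E → T E F / E → '*' T on { '*' }

FIRST sets of the non-terminals at (or reachable through a nullable prefix from) the front of some alternative:
  FIRST(F) = { '*', 'g' }
  FIRST(T) = { '*' }
  FIRST(E) = { '*' }

Productions for X:
  X → / T: FIRST = { '/' }
  X → F * *: FIRST = { '*', 'g' }
  X → F / /: FIRST = { '*', 'g' }
Productions for E:
  E → T E F: FIRST = { '*' }
  E → * T: FIRST = { '*' }
Productions for F:
  F → g: FIRST = { 'g' }
  F → E g: FIRST = { '*' }
T has only one production, so no FIRST/FIRST conflict is possible there.

Conflict for X: X → F * * and X → F / /
  Overlap: { '*', 'g' }
Conflict for E: E → T E F and E → * T
  Overlap: { '*' }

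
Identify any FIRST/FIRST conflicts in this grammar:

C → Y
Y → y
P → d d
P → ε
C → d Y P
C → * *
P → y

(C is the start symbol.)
A FIRST/FIRST conflict occurs when two productions N → α and N → β for the same non-terminal have FIRST(α) ∩ FIRST(β) ≠ ∅ (with ε ∈ FIRST of a nullable right-hand side, so two nullable alternatives also conflict).

FIRST sets of the non-terminals at (or reachable through a nullable prefix from) the front of some alternative:
  FIRST(Y) = { 'y' }

Productions for C:
  C → Y: FIRST = { 'y' }
  C → d Y P: FIRST = { 'd' }
  C → * *: FIRST = { '*' }
Productions for P:
  P → d d: FIRST = { 'd' }
  P → ε: FIRST = { ε }
  P → y: FIRST = { 'y' }
Y has only one production, so no FIRST/FIRST conflict is possible there.

All alternatives of each non-terminal have pairwise disjoint FIRST sets.

Answer: No FIRST/FIRST conflicts.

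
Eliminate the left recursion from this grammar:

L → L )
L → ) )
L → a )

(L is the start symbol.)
L is directly left-recursive. The standard transformation for
  A → A α₁ | ... | A α_m | β₁ | ... | β_n
is
  A  → β₁ A' | ... | β_n A'
  A' → α₁ A' | ... | α_m A' | ε

L → ) ) becomes L → ) ) L'
L → a ) becomes L → a ) L'
L → L ) becomes L' → ) L'
Add L' → ε

Resulting grammar:
L → ) ) L'
L → a ) L'
L' → ) L'
L' → ε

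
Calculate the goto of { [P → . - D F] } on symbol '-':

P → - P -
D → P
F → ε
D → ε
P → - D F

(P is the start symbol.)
{ [D → . P], [D → .], [P → - . D F], [P → . - D F], [P → . - P -] }

GOTO(I, '-') = CLOSURE({ [A → αX.β] : [A → α.Xβ] ∈ I, X = '-' })

Items with dot before '-', with the dot advanced:
  [P → . - D F] → [P → - . D F]
Closure of the advanced items:
  [P → - . D F] has the dot before D: add [D → . P], [D → .]
  [D → . P] has the dot before P: add [P → . - P -], [P → . - D F]

GOTO = { [D → . P], [D → .], [P → - . D F], [P → . - D F], [P → . - P -] }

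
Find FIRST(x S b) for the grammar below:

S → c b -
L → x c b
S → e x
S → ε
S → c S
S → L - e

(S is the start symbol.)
{ 'x' }

To compute FIRST(x S b), process the symbols left to right:
Symbol x is a terminal. Add 'x' and stop.
FIRST(x S b) = { 'x' }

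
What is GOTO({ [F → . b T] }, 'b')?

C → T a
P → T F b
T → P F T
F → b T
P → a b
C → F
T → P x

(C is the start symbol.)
{ [F → b . T], [P → . T F b], [P → . a b], [T → . P F T], [T → . P x] }

GOTO(I, 'b') = CLOSURE({ [A → αX.β] : [A → α.Xβ] ∈ I, X = 'b' })

Items with dot before 'b', with the dot advanced:
  [F → . b T] → [F → b . T]
Closure of the advanced items:
  [F → b . T] has the dot before T: add [T → . P F T], [T → . P x]
  [T → . P F T] has the dot before P: add [P → . T F b], [P → . a b]

GOTO = { [F → b . T], [P → . T F b], [P → . a b], [T → . P F T], [T → . P x] }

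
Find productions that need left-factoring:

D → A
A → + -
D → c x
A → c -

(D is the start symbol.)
Left-factoring is needed when two productions for the same non-terminal
share a common prefix on the right-hand side.

Productions for D:
  D → A
  D → c x
Productions for A:
  A → + -
  A → c -

No common prefixes found.

Answer: No, left-factoring is not needed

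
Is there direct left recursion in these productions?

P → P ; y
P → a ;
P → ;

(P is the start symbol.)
P → P ; y: LEFT RECURSIVE (starts with P)
P → a ;: starts with a
P → ;: starts with ';'

The grammar has direct left recursion on: P.

Answer: Yes, P is left-recursive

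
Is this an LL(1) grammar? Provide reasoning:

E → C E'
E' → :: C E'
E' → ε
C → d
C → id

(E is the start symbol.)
Yes, the grammar is LL(1).

A grammar is LL(1) if for each non-terminal N with multiple productions, the predict sets of those productions are pairwise disjoint, where PREDICT(N → α) = (FIRST(α) \ {ε}) ∪ (FOLLOW(N) if α ⇒* ε).

Relevant sets:
  FOLLOW(E') = { $ }

For E':
  PREDICT(E' → :: C E') = { '::' }
  PREDICT(E' → ε) = { $ }
For C:
  PREDICT(C → d) = { 'd' }
  PREDICT(C → id) = { 'id' }
E has a single production, so nothing to check there.

All predict sets are disjoint. The grammar IS LL(1).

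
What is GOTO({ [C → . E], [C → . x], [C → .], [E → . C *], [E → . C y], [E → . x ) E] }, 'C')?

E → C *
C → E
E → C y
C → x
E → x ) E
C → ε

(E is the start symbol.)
{ [E → C . *], [E → C . y] }

GOTO(I, 'C') = CLOSURE({ [A → αX.β] : [A → α.Xβ] ∈ I, X = 'C' })

Items with dot before 'C', with the dot advanced:
  [E → . C *] → [E → C . *]
  [E → . C y] → [E → C . y]
Closure adds nothing (no advanced item has the dot before a non-terminal).

GOTO = { [E → C . *], [E → C . y] }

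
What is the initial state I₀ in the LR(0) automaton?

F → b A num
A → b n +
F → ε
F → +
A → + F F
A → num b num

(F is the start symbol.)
{ [F → . +], [F → . b A num], [F → .], [F' → . F] }

First, augment the grammar with F' → F
I₀ = CLOSURE({ [F' → . F] }):
  [F' → . F] has the dot before F: add [F → . b A num], [F → .], [F → . +]
No further items can be added.

I₀ = { [F → . +], [F → . b A num], [F → .], [F' → . F] }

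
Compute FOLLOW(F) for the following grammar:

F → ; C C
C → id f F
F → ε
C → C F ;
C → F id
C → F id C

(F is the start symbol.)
To compute FOLLOW(F), find every occurrence of F on a right-hand side N → α F β: add FIRST(β) \ {ε}, and if β is empty or nullable also add FOLLOW(N). Iterate to a fixed point.

F is the start symbol, so $ ∈ FOLLOW(F).
In C → id f F: F is at the end, add FOLLOW(C)
In C → C F ;: F is followed by ';', add FIRST(';') \ {ε} = { ';' }
In C → F id: F is followed by id, add FIRST(id) \ {ε} = { 'id' }
In C → F id C: F is followed by id C, add FIRST(id C) \ {ε} = { 'id' }

The FOLLOW sets referred to above (computed the same way, to a fixed point):
  FOLLOW(C) = { $, ';', 'id' }

Taking the union: FOLLOW(F) = { $, ';', 'id' }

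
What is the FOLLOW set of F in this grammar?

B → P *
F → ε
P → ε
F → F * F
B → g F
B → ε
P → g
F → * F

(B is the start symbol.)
{ $, '*' }

To compute FOLLOW(F), find every occurrence of F on a right-hand side N → α F β: add FIRST(β) \ {ε}, and if β is empty or nullable also add FOLLOW(N). Iterate to a fixed point.

In F → F * F: F is followed by '*' F, add FIRST('*' F) \ {ε} = { '*' }
In F → F * F: F is at the end; this adds FOLLOW(F) to itself — nothing new
In B → g F: F is at the end, add FOLLOW(B)
In F → * F: F is at the end; this adds FOLLOW(F) to itself — nothing new

The FOLLOW sets referred to above (computed the same way, to a fixed point):
  FOLLOW(B) = { $ }

Taking the union: FOLLOW(F) = { $, '*' }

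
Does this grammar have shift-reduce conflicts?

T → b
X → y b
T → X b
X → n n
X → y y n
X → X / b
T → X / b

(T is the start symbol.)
A shift-reduce conflict occurs when an LR(0) state has both:
  - a complete (reduce) item [A → α .] (dot at the end), and
  - a shift item [B → β . c γ] (dot before a terminal).

Augment with T' → T and build the canonical LR(0) collection (I0 = CLOSURE({[T' → . T]}), then GOTO on every symbol after a dot until no new states appear). It has 13 states:
  I0: { [T → . X / b], [T → . X b], [T → . b], [T' → . T], [X → . X / b], [X → . n n], [X → . y b], [X → . y y n] }  — shift
  I1: { [T' → T .] }  — accept
  I2: { [T → X . / b], [T → X . b], [X → X . / b] }  — shift
  I3: { [T → b .] }  — reduce
  I4: { [X → n . n] }  — shift
  I5: { [X → y . b], [X → y . y n] }  — shift
  I6: { [X → y b .] }  — reduce
  I7: { [X → y y . n] }  — shift
  I8: { [X → y y n .] }  — reduce
  I9: { [X → n n .] }  — reduce
  I10: { [T → X / . b], [X → X / . b] }  — shift
  I11: { [T → X b .] }  — reduce
  I12: { [T → X / b .], [X → X / b .] }  — 2 reduces

No state contains both a complete item and a shift item.

Answer: No shift-reduce conflicts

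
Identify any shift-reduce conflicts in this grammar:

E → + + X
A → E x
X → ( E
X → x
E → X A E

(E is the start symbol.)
A shift-reduce conflict occurs when an LR(0) state has both:
  - a complete (reduce) item [A → α .] (dot at the end), and
  - a shift item [B → β . c γ] (dot before a terminal).

Augment with E' → E and build the canonical LR(0) collection (I0 = CLOSURE({[E' → . E]}), then GOTO on every symbol after a dot until no new states appear). It has 13 states:
  I0: { [E → . + + X], [E → . X A E], [E' → . E], [X → . ( E], [X → . x] }  — shift
  I1: { [E → . + + X], [E → . X A E], [X → ( . E], [X → . ( E], [X → . x] }  — shift
  I2: { [E → + . + X] }  — shift
  I3: { [E' → E .] }  — accept
  I4: { [A → . E x], [E → . + + X], [E → . X A E], [E → X . A E], [X → . ( E], [X → . x] }  — shift
  I5: { [X → x .] }  — reduce
  I6: { [E → . + + X], [E → . X A E], [E → X A . E], [X → . ( E], [X → . x] }  — shift
  I7: { [A → E . x] }  — shift
  I8: { [A → E x .] }  — reduce
  I9: { [E → X A E .] }  — reduce
  I10: { [E → + + . X], [X → . ( E], [X → . x] }  — shift
  I11: { [E → + + X .] }  — reduce
  I12: { [X → ( E .] }  — reduce

No state contains both a complete item and a shift item.

Answer: No shift-reduce conflicts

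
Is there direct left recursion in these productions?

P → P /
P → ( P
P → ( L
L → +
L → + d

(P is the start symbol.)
P → P /: LEFT RECURSIVE (starts with P)
P → ( P: starts with '('
P → ( L: starts with '('
L → +: starts with '+'
L → + d: starts with '+'

The grammar has direct left recursion on: P.

Answer: Yes, P is left-recursive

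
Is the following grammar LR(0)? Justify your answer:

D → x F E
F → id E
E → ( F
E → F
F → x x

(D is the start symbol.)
Yes, the grammar is LR(0)

A grammar is LR(0) if no state in the canonical LR(0) collection has:
  - both a shift item (dot before a terminal) and a complete item (shift-reduce conflict), or
  - two or more complete items (reduce-reduce conflict; the accept item [D' → D .] counts as a complete item here).

Augment with D' → D and build the canonical LR(0) collection (I0 = CLOSURE({[D' → . D]}), then GOTO on every symbol after a dot until no new states appear). It has 12 states:
  I0: { [D → . x F E], [D' → . D] }  — shift
  I1: { [D' → D .] }  — accept
  I2: { [D → x . F E], [F → . id E], [F → . x x] }  — shift
  I3: { [D → x F . E], [E → . ( F], [E → . F], [F → . id E], [F → . x x] }  — shift
  I4: { [E → . ( F], [E → . F], [F → . id E], [F → . x x], [F → id . E] }  — shift
  I5: { [F → x . x] }  — shift
  I6: { [F → x x .] }  — reduce
  I7: { [E → ( . F], [F → . id E], [F → . x x] }  — shift
  I8: { [F → id E .] }  — reduce
  I9: { [E → F .] }  — reduce
  I10: { [E → ( F .] }  — reduce
  I11: { [D → x F E .] }  — reduce

Every state is either a pure shift/goto state or contains exactly one complete item and nothing to shift — no conflicts. The grammar is LR(0).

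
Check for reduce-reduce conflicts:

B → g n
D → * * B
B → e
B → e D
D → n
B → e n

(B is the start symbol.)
A reduce-reduce conflict occurs when an LR(0) state has two complete items [A → α .] and [B → β .] — both call for a reduction, and with no lookahead the parser cannot choose between them.

Augment with B' → B and build the canonical LR(0) collection (I0 = CLOSURE({[B' → . B]}), then GOTO on every symbol after a dot until no new states appear). It has 10 states:
  I0: { [B → . e D], [B → . e n], [B → . e], [B → . g n], [B' → . B] }  — shift
  I1: { [B' → B .] }  — accept
  I2: { [B → e . D], [B → e . n], [B → e .], [D → . * * B], [D → . n] }  — shift, reduce
  I3: { [B → g . n] }  — shift
  I4: { [B → g n .] }  — reduce
  I5: { [D → * . * B] }  — shift
  I6: { [B → e D .] }  — reduce
  I7: { [B → e n .], [D → n .] }  — 2 reduces
  I8: { [B → . e D], [B → . e n], [B → . e], [B → . g n], [D → * * . B] }  — shift
  I9: { [D → * * B .] }  — reduce

I7 contains complete items [B → e n .], [D → n .] — reduce-reduce conflict.

Answer: Yes — I7: [B → e n .] vs [D → n .]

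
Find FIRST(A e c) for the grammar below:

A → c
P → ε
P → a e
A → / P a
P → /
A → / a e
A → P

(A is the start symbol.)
FIRST sets of the non-terminals involved (from the grammar, by fixed-point iteration):
  FIRST(A) = { '/', 'a', 'c', ε }

To compute FIRST(A e c), process the symbols left to right:
Symbol A is a non-terminal. Add FIRST(A) \ {ε} = { '/', 'a', 'c' }
A is nullable (ε ∈ FIRST(A)), continue to the next symbol.
Symbol e is a terminal. Add 'e' and stop.
FIRST(A e c) = { '/', 'a', 'c', 'e' }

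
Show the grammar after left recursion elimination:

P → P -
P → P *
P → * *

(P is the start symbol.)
P → * * P'
P' → - P'
P' → * P'
P' → ε

P is directly left-recursive. The standard transformation for
  A → A α₁ | ... | A α_m | β₁ | ... | β_n
is
  A  → β₁ A' | ... | β_n A'
  A' → α₁ A' | ... | α_m A' | ε

P → * * becomes P → * * P'
P → P - becomes P' → - P'
P → P * becomes P' → * P'
Add P' → ε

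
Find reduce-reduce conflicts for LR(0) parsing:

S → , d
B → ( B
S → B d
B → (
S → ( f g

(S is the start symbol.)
Augment with S' → S and build the canonical LR(0) collection (I0 = CLOSURE({[S' → . S]}), then GOTO on every symbol after a dot until no new states appear). It has 11 states:
  I0: { [B → . ( B], [B → . (], [S → . ( f g], [S → . , d], [S → . B d], [S' → . S] }  — shift
  I1: { [B → ( . B], [B → ( .], [B → . ( B], [B → . (], [S → ( . f g] }  — shift, reduce
  I2: { [S → , . d] }  — shift
  I3: { [S → B . d] }  — shift
  I4: { [S' → S .] }  — accept
  I5: { [S → B d .] }  — reduce
  I6: { [S → , d .] }  — reduce
  I7: { [B → ( . B], [B → ( .], [B → . ( B], [B → . (] }  — shift, reduce
  I8: { [B → ( B .] }  — reduce
  I9: { [S → ( f . g] }  — shift
  I10: { [S → ( f g .] }  — reduce

No state contains more than one complete item.

Answer: No reduce-reduce conflicts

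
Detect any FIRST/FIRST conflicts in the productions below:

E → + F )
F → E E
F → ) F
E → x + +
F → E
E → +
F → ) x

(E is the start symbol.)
FIRST sets of the non-terminals at (or reachable through a nullable prefix from) the front of some alternative:
  FIRST(E) = { '+', 'x' }

Productions for E:
  E → + F ): FIRST = { '+' }
  E → x + +: FIRST = { 'x' }
  E → +: FIRST = { '+' }
Productions for F:
  F → E E: FIRST = { '+', 'x' }
  F → ) F: FIRST = { ')' }
  F → E: FIRST = { '+', 'x' }
  F → ) x: FIRST = { ')' }

Conflict for E: E → + F ) and E → +
  Overlap: { '+' }
Conflict for F: F → E E and F → E
  Overlap: { '+', 'x' }
Conflict for F: F → ) F and F → ) x
  Overlap: { ')' }

Answer: Yes. E → '+' F ')' / E → '+' on { '+' }; F → E E / F → E on { '+', 'x' }; F → ')' F / F → ')' x on { ')' }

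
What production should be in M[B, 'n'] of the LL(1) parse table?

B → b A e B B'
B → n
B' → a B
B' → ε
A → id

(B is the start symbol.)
To find M[B, 'n'], we find productions for B where 'n' is in the predict set (PREDICT(N → α) = (FIRST(α) \ {ε}) ∪ (FOLLOW(N) if α ⇒* ε)).

B → b A e B B': PREDICT = { 'b' }
B → n: PREDICT = { 'n' }
  'n' is in predict set, so this production goes in M[B, 'n']

M[B, 'n'] = B → n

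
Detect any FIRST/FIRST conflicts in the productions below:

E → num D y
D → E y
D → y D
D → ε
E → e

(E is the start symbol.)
No FIRST/FIRST conflicts.

A FIRST/FIRST conflict occurs when two productions N → α and N → β for the same non-terminal have FIRST(α) ∩ FIRST(β) ≠ ∅ (with ε ∈ FIRST of a nullable right-hand side, so two nullable alternatives also conflict).

FIRST sets of the non-terminals at (or reachable through a nullable prefix from) the front of some alternative:
  FIRST(E) = { 'e', 'num' }

Productions for E:
  E → num D y: FIRST = { 'num' }
  E → e: FIRST = { 'e' }
Productions for D:
  D → E y: FIRST = { 'e', 'num' }
  D → y D: FIRST = { 'y' }
  D → ε: FIRST = { ε }

All alternatives of each non-terminal have pairwise disjoint FIRST sets.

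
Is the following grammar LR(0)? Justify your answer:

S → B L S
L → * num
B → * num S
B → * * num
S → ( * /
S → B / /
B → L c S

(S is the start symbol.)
A grammar is LR(0) if no state in the canonical LR(0) collection has:
  - both a shift item (dot before a terminal) and a complete item (shift-reduce conflict), or
  - two or more complete items (reduce-reduce conflict; the accept item [S' → S .] counts as a complete item here).

Augment with S' → S and build the canonical LR(0) collection (I0 = CLOSURE({[S' → . S]}), then GOTO on every symbol after a dot until no new states appear). It has 20 states:
  I0: { [B → . * * num], [B → . * num S], [B → . L c S], [L → . * num], [S → . ( * /], [S → . B / /], [S → . B L S], [S' → . S] }  — shift
  I1: { [S → ( . * /] }  — shift
  I2: { [B → * . * num], [B → * . num S], [L → * . num] }  — shift
  I3: { [L → . * num], [S → B . / /], [S → B . L S] }  — shift
  I4: { [B → L . c S] }  — shift
  I5: { [S' → S .] }  — accept
  I6: { [B → . * * num], [B → . * num S], [B → . L c S], [B → L c . S], [L → . * num], [S → . ( * /], [S → . B / /], [S → . B L S] }  — shift
  I7: { [B → L c S .] }  — reduce
  I8: { [L → * . num] }  — shift
  I9: { [S → B / . /] }  — shift
  I10: { [B → . * * num], [B → . * num S], [B → . L c S], [L → . * num], [S → . ( * /], [S → . B / /], [S → . B L S], [S → B L . S] }  — shift
  I11: { [S → B L S .] }  — reduce
  I12: { [S → B / / .] }  — reduce
  I13: { [L → * num .] }  — reduce
  I14: { [B → * * . num] }  — shift
  I15: { [B → * num . S], [B → . * * num], [B → . * num S], [B → . L c S], [L → * num .], [L → . * num], [S → . ( * /], [S → . B / /], [S → . B L S] }  — shift, reduce
  I16: { [B → * num S .] }  — reduce
  I17: { [B → * * num .] }  — reduce
  I18: { [S → ( * . /] }  — shift
  I19: { [S → ( * / .] }  — reduce

Conflict in state I15:
  Shift-reduce conflict between [L → * num .] and [B → . * * num]
So the grammar is NOT LR(0).

Answer: No. Shift-reduce conflict between [L → * num .] and [B → . * * num]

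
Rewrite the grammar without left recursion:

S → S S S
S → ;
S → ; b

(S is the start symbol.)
S → ; S'
S → ; b S'
S' → S S S'
S' → ε

S is directly left-recursive. The standard transformation for
  A → A α₁ | ... | A α_m | β₁ | ... | β_n
is
  A  → β₁ A' | ... | β_n A'
  A' → α₁ A' | ... | α_m A' | ε

S → ; becomes S → ; S'
S → ; b becomes S → ; b S'
S → S S S becomes S' → S S S'
Add S' → ε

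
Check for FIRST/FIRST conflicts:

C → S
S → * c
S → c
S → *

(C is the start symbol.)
Productions for S:
  S → * c: FIRST = { '*' }
  S → c: FIRST = { 'c' }
  S → *: FIRST = { '*' }
C has only one production, so no FIRST/FIRST conflict is possible there.

Conflict for S: S → * c and S → *
  Overlap: { '*' }

Answer: Yes. S → '*' c / S → '*' on { '*' }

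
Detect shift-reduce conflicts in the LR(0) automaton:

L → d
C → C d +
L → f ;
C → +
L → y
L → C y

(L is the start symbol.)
Augment with L' → L and build the canonical LR(0) collection (I0 = CLOSURE({[L' → . L]}), then GOTO on every symbol after a dot until no new states appear). It has 11 states:
  I0: { [C → . +], [C → . C d +], [L → . C y], [L → . d], [L → . f ;], [L → . y], [L' → . L] }  — shift
  I1: { [C → + .] }  — reduce
  I2: { [C → C . d +], [L → C . y] }  — shift
  I3: { [L' → L .] }  — accept
  I4: { [L → d .] }  — reduce
  I5: { [L → f . ;] }  — shift
  I6: { [L → y .] }  — reduce
  I7: { [L → f ; .] }  — reduce
  I8: { [C → C d . +] }  — shift
  I9: { [L → C y .] }  — reduce
  I10: { [C → C d + .] }  — reduce

No state contains both a complete item and a shift item.

Answer: No shift-reduce conflicts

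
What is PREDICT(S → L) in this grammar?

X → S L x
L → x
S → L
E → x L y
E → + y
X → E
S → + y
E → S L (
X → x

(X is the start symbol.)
{ 'x' }

PREDICT(S → L) = (FIRST(RHS) \ {ε}) ∪ (FOLLOW(S) if ε ∈ FIRST(RHS), i.e. RHS ⇒* ε)
FIRST(L) = { 'x' }
FIRST(L) = { 'x' }
ε ∉ FIRST(L), so FOLLOW(S) is not added.
PREDICT(S → L) = { 'x' }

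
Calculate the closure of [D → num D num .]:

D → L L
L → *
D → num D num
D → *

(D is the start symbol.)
To compute CLOSURE, for each item [A → α.Bβ] where B is a non-terminal, add [B → .γ] for all productions B → γ; repeat for the newly added items until nothing changes.

Start with: [D → num D num .]
The dot is at the end, so nothing is added.

CLOSURE = { [D → num D num .] }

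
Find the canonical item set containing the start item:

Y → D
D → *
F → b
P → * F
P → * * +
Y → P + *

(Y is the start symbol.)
{ [D → . *], [P → . * * +], [P → . * F], [Y → . D], [Y → . P + *], [Y' → . Y] }

First, augment the grammar with Y' → Y
I₀ = CLOSURE({ [Y' → . Y] }):
  [Y' → . Y] has the dot before Y: add [Y → . D], [Y → . P + *]
  [Y → . D] has the dot before D: add [D → . *]
  [Y → . P + *] has the dot before P: add [P → . * F], [P → . * * +]
No further items can be added.

I₀ = { [D → . *], [P → . * * +], [P → . * F], [Y → . D], [Y → . P + *], [Y' → . Y] }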